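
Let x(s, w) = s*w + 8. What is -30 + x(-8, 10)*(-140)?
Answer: 10050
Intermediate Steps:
x(s, w) = 8 + s*w
-30 + x(-8, 10)*(-140) = -30 + (8 - 8*10)*(-140) = -30 + (8 - 80)*(-140) = -30 - 72*(-140) = -30 + 10080 = 10050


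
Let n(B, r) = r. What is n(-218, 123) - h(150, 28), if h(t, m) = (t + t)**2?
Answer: -89877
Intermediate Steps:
h(t, m) = 4*t**2 (h(t, m) = (2*t)**2 = 4*t**2)
n(-218, 123) - h(150, 28) = 123 - 4*150**2 = 123 - 4*22500 = 123 - 1*90000 = 123 - 90000 = -89877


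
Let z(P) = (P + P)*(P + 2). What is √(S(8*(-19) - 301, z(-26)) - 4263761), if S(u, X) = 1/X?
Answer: I*√415051550706/312 ≈ 2064.9*I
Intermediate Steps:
z(P) = 2*P*(2 + P) (z(P) = (2*P)*(2 + P) = 2*P*(2 + P))
√(S(8*(-19) - 301, z(-26)) - 4263761) = √(1/(2*(-26)*(2 - 26)) - 4263761) = √(1/(2*(-26)*(-24)) - 4263761) = √(1/1248 - 4263761) = √(-5321173727/1248) = I*√415051550706/312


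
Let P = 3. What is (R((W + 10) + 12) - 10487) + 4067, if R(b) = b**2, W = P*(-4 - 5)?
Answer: -6395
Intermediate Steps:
W = -27 (W = 3*(-4 - 5) = 3*(-9) = -27)
(R((W + 10) + 12) - 10487) + 4067 = (((-27 + 10) + 12)**2 - 10487) + 4067 = ((-17 + 12)**2 - 10487) + 4067 = ((-5)**2 - 10487) + 4067 = (25 - 10487) + 4067 = -10462 + 4067 = -6395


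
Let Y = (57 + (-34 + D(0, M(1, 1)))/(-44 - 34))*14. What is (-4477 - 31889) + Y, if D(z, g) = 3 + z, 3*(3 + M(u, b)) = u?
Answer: -1386935/39 ≈ -35562.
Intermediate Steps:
M(u, b) = -3 + u/3
Y = 31339/39 (Y = (57 + (-34 + (3 + 0))/(-44 - 34))*14 = (57 + (-34 + 3)/(-78))*14 = (57 - 31*(-1/78))*14 = (57 + 31/78)*14 = (4477/78)*14 = 31339/39 ≈ 803.56)
(-4477 - 31889) + Y = (-4477 - 31889) + 31339/39 = -36366 + 31339/39 = -1386935/39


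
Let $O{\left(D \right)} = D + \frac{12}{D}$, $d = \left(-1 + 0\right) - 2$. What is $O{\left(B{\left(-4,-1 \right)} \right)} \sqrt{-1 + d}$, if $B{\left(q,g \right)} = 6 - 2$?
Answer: $14 i \approx 14.0 i$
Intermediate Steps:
$B{\left(q,g \right)} = 4$
$d = -3$ ($d = -1 - 2 = -3$)
$O{\left(B{\left(-4,-1 \right)} \right)} \sqrt{-1 + d} = \left(4 + \frac{12}{4}\right) \sqrt{-1 - 3} = \left(4 + 12 \cdot \frac{1}{4}\right) \sqrt{-4} = \left(4 + 3\right) 2 i = 7 \cdot 2 i = 14 i$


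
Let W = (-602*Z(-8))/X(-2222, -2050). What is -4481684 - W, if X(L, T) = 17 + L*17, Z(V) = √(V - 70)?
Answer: -4481684 - 602*I*√78/37757 ≈ -4.4817e+6 - 0.14081*I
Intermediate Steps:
Z(V) = √(-70 + V)
X(L, T) = 17 + 17*L
W = 602*I*√78/37757 (W = (-602*√(-70 - 8))/(17 + 17*(-2222)) = (-602*I*√78)/(17 - 37774) = -602*I*√78/(-37757) = -602*I*√78*(-1/37757) = 602*I*√78/37757 ≈ 0.14081*I)
-4481684 - W = -4481684 - 602*I*√78/37757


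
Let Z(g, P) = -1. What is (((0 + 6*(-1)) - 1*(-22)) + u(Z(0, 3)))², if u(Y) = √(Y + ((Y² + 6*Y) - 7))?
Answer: (16 + I*√13)² ≈ 243.0 + 115.38*I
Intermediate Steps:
u(Y) = √(-7 + Y² + 7*Y) (u(Y) = √(Y + (-7 + Y² + 6*Y)) = √(-7 + Y² + 7*Y))
(((0 + 6*(-1)) - 1*(-22)) + u(Z(0, 3)))² = (((0 + 6*(-1)) - 1*(-22)) + √(-7 + (-1)² + 7*(-1)))² = (((0 - 6) + 22) + √(-7 + 1 - 7))² = ((-6 + 22) + √(-13))² = (16 + I*√13)²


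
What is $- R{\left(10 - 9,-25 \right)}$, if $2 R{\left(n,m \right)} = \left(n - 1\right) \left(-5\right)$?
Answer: $0$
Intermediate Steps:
$R{\left(n,m \right)} = \frac{5}{2} - \frac{5 n}{2}$ ($R{\left(n,m \right)} = \frac{\left(n - 1\right) \left(-5\right)}{2} = \frac{\left(-1 + n\right) \left(-5\right)}{2} = \frac{5 - 5 n}{2} = \frac{5}{2} - \frac{5 n}{2}$)
$- R{\left(10 - 9,-25 \right)} = - (\frac{5}{2} - \frac{5 \left(10 - 9\right)}{2}) = - (\frac{5}{2} - \frac{5}{2}) = \left(-1\right) 0 = 0$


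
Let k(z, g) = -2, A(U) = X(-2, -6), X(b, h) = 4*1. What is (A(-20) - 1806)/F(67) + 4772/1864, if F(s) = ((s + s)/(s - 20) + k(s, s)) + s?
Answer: -35662927/1486074 ≈ -23.998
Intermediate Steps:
X(b, h) = 4
A(U) = 4
F(s) = -2 + s + 2*s/(-20 + s) (F(s) = ((s + s)/(s - 20) - 2) + s = ((2*s)/(-20 + s) - 2) + s = (2*s/(-20 + s) - 2) + s = (-2 + 2*s/(-20 + s)) + s = -2 + s + 2*s/(-20 + s))
(A(-20) - 1806)/F(67) + 4772/1864 = (4 - 1806)/(((40 + 67² - 20*67)/(-20 + 67))) + 4772/1864 = -1802*47/(40 + 4489 - 1340) + 4772*(1/1864) = -1802/((1/47)*3189) + 1193/466 = -1802/3189/47 + 1193/466 = -1802*47/3189 + 1193/466 = -84694/3189 + 1193/466 = -35662927/1486074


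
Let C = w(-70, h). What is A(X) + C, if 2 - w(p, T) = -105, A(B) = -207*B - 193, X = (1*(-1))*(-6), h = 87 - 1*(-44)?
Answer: -1328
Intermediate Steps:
h = 131 (h = 87 + 44 = 131)
X = 6 (X = -1*(-6) = 6)
A(B) = -193 - 207*B
w(p, T) = 107 (w(p, T) = 2 - 1*(-105) = 2 + 105 = 107)
C = 107
A(X) + C = (-193 - 207*6) + 107 = (-193 - 1242) + 107 = -1435 + 107 = -1328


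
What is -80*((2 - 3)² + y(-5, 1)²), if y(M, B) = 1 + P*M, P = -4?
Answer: -35360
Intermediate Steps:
y(M, B) = 1 - 4*M
-80*((2 - 3)² + y(-5, 1)²) = -80*((2 - 3)² + (1 - 4*(-5))²) = -80*((-1)² + (1 + 20)²) = -80*(1 + 21²) = -80*(1 + 441) = -80*442 = -35360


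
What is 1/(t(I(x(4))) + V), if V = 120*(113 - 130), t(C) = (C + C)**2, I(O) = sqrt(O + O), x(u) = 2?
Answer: -1/2024 ≈ -0.00049407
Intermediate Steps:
I(O) = sqrt(2)*sqrt(O) (I(O) = sqrt(2*O) = sqrt(2)*sqrt(O))
t(C) = 4*C**2 (t(C) = (2*C)**2 = 4*C**2)
V = -2040 (V = 120*(-17) = -2040)
1/(t(I(x(4))) + V) = 1/(4*(sqrt(2)*sqrt(2))**2 - 2040) = 1/(4*2**2 - 2040) = 1/(4*4 - 2040) = 1/(16 - 2040) = 1/(-2024) = -1/2024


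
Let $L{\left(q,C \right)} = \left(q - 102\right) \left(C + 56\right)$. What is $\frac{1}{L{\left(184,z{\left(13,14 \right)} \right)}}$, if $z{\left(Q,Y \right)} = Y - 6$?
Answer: $\frac{1}{5248} \approx 0.00019055$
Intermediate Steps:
$z{\left(Q,Y \right)} = -6 + Y$
$L{\left(q,C \right)} = \left(-102 + q\right) \left(56 + C\right)$
$\frac{1}{L{\left(184,z{\left(13,14 \right)} \right)}} = \frac{1}{-5712 - 102 \left(-6 + 14\right) + 56 \cdot 184 + \left(-6 + 14\right) 184} = \frac{1}{-5712 - 816 + 10304 + 8 \cdot 184} = \frac{1}{-5712 - 816 + 10304 + 1472} = \frac{1}{5248}$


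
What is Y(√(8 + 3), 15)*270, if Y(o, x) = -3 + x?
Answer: 3240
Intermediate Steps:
Y(√(8 + 3), 15)*270 = (-3 + 15)*270 = 12*270 = 3240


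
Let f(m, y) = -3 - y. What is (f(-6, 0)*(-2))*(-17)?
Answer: -102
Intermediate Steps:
(f(-6, 0)*(-2))*(-17) = ((-3 - 1*0)*(-2))*(-17) = ((-3 + 0)*(-2))*(-17) = -3*(-2)*(-17) = 6*(-17) = -102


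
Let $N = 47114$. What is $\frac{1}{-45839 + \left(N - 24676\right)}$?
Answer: $- \frac{1}{23401} \approx -4.2733 \cdot 10^{-5}$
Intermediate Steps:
$\frac{1}{-45839 + \left(N - 24676\right)} = \frac{1}{-45839 + \left(47114 - 24676\right)} = \frac{1}{-45839 + 22438} = \frac{1}{-23401} = - \frac{1}{23401}$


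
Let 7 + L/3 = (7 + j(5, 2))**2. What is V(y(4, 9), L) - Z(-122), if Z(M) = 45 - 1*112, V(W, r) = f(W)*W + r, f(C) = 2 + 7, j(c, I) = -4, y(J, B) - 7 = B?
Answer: 217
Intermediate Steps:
y(J, B) = 7 + B
f(C) = 9
L = 6 (L = -21 + 3*(7 - 4)**2 = -21 + 3*3**2 = -21 + 3*9 = -21 + 27 = 6)
V(W, r) = r + 9*W (V(W, r) = 9*W + r = r + 9*W)
Z(M) = -67 (Z(M) = 45 - 112 = -67)
V(y(4, 9), L) - Z(-122) = (6 + 9*(7 + 9)) - 1*(-67) = (6 + 9*16) + 67 = (6 + 144) + 67 = 150 + 67 = 217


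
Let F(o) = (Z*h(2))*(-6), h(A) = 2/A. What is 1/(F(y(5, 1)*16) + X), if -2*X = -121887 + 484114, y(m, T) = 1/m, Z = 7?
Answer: -2/362311 ≈ -5.5201e-6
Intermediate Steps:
F(o) = -42 (F(o) = (7*(2/2))*(-6) = (7*(2*(1/2)))*(-6) = (7*1)*(-6) = 7*(-6) = -42)
X = -362227/2 (X = -(-121887 + 484114)/2 = -1/2*362227 = -362227/2 ≈ -1.8111e+5)
1/(F(y(5, 1)*16) + X) = 1/(-42 - 362227/2) = 1/(-362311/2) = -2/362311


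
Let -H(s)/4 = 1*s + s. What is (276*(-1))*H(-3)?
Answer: -6624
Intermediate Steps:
H(s) = -8*s (H(s) = -4*(1*s + s) = -4*(s + s) = -8*s)
(276*(-1))*H(-3) = (276*(-1))*(-8*(-3)) = -276*24 = -6624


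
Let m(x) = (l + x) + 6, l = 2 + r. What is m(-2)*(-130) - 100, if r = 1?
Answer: -1010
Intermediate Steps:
l = 3 (l = 2 + 1 = 3)
m(x) = 9 + x (m(x) = (3 + x) + 6 = 9 + x)
m(-2)*(-130) - 100 = (9 - 2)*(-130) - 100 = 7*(-130) - 100 = -910 - 100 = -1010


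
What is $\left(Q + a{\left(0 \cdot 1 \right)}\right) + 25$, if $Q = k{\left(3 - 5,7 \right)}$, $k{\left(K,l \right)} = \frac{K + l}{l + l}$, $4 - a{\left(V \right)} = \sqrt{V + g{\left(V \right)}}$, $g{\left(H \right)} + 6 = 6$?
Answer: $\frac{411}{14} \approx 29.357$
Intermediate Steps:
$g{\left(H \right)} = 0$ ($g{\left(H \right)} = -6 + 6 = 0$)
$a{\left(V \right)} = 4 - \sqrt{V}$ ($a{\left(V \right)} = 4 - \sqrt{V + 0} = 4 - \sqrt{V}$)
$k{\left(K,l \right)} = \frac{K + l}{2 l}$
$Q = \frac{5}{14}$ ($Q = \frac{\left(3 - 5\right) + 7}{2 \cdot 7} = \frac{1}{2} \cdot \frac{1}{7} \left(-2 + 7\right) = \frac{1}{2} \cdot \frac{1}{7} \cdot 5 = \frac{5}{14} \approx 0.35714$)
$\left(Q + a{\left(0 \cdot 1 \right)}\right) + 25 = \left(\frac{5}{14} + \left(4 - \sqrt{0 \cdot 1}\right)\right) + 25 = \left(\frac{5}{14} + \left(4 - \sqrt{0}\right)\right) + 25 = \left(\frac{5}{14} + \left(4 - 0\right)\right) + 25 = \left(\frac{5}{14} + \left(4 + 0\right)\right) + 25 = \left(\frac{5}{14} + 4\right) + 25 = \frac{61}{14} + 25 = \frac{411}{14}$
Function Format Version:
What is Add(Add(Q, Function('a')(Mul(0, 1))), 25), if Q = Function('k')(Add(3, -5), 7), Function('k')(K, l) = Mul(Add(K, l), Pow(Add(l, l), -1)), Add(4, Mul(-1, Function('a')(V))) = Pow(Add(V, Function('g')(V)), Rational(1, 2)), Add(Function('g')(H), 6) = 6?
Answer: Rational(411, 14) ≈ 29.357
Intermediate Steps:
Function('g')(H) = 0 (Function('g')(H) = Add(-6, 6) = 0)
Function('a')(V) = Add(4, Mul(-1, Pow(V, Rational(1, 2)))) (Function('a')(V) = Add(4, Mul(-1, Pow(Add(V, 0), Rational(1, 2)))) = Add(4, Mul(-1, Pow(V, Rational(1, 2)))))
Function('k')(K, l) = Mul(Rational(1, 2), Pow(l, -1), Add(K, l)) (Function('k')(K, l) = Mul(Add(K, l), Pow(Mul(2, l), -1)) = Mul(Add(K, l), Mul(Rational(1, 2), Pow(l, -1))) = Mul(Rational(1, 2), Pow(l, -1), Add(K, l)))
Q = Rational(5, 14) (Q = Mul(Rational(1, 2), Pow(7, -1), Add(Add(3, -5), 7)) = Mul(Rational(1, 2), Rational(1, 7), Add(-2, 7)) = Mul(Rational(1, 2), Rational(1, 7), 5) = Rational(5, 14) ≈ 0.35714)
Add(Add(Q, Function('a')(Mul(0, 1))), 25) = Add(Add(Rational(5, 14), Add(4, Mul(-1, Pow(Mul(0, 1), Rational(1, 2))))), 25) = Add(Add(Rational(5, 14), Add(4, Mul(-1, Pow(0, Rational(1, 2))))), 25) = Add(Add(Rational(5, 14), Add(4, Mul(-1, 0))), 25) = Add(Add(Rational(5, 14), Add(4, 0)), 25) = Add(Add(Rational(5, 14), 4), 25) = Add(Rational(61, 14), 25) = Rational(411, 14)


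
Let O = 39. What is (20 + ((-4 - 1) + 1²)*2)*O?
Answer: 468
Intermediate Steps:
(20 + ((-4 - 1) + 1²)*2)*O = (20 + ((-4 - 1) + 1²)*2)*39 = (20 + (-5 + 1)*2)*39 = (20 - 4*2)*39 = (20 - 8)*39 = 12*39 = 468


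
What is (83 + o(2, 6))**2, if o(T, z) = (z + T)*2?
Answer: 9801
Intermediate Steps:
o(T, z) = 2*T + 2*z (o(T, z) = (T + z)*2 = 2*T + 2*z)
(83 + o(2, 6))**2 = (83 + (2*2 + 2*6))**2 = (83 + (4 + 12))**2 = (83 + 16)**2 = 99**2 = 9801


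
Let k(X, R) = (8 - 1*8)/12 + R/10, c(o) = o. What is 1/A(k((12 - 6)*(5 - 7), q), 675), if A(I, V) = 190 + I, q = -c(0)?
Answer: 1/190 ≈ 0.0052632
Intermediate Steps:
q = 0 (q = -1*0 = 0)
k(X, R) = R/10 (k(X, R) = (8 - 8)*(1/12) + R*(⅒) = 0*(1/12) + R/10 = 0 + R/10 = R/10)
1/A(k((12 - 6)*(5 - 7), q), 675) = 1/(190 + (⅒)*0) = 1/(190 + 0) = 1/190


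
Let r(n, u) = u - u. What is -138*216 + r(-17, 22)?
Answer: -29808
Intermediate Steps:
r(n, u) = 0
-138*216 + r(-17, 22) = -138*216 + 0 = -29808 + 0 = -29808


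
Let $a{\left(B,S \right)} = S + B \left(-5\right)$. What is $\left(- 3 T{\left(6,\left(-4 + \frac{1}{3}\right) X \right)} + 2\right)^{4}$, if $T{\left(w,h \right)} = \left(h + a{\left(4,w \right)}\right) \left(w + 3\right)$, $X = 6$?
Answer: $899986152976$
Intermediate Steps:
$a{\left(B,S \right)} = S - 5 B$
$T{\left(w,h \right)} = \left(3 + w\right) \left(-20 + h + w\right)$ ($T{\left(w,h \right)} = \left(h + \left(w - 20\right)\right) \left(w + 3\right) = \left(h + \left(w - 20\right)\right) \left(3 + w\right) = \left(h + \left(-20 + w\right)\right) \left(3 + w\right) = \left(-20 + h + w\right) \left(3 + w\right) = \left(3 + w\right) \left(-20 + h + w\right)$)
$\left(- 3 T{\left(6,\left(-4 + \frac{1}{3}\right) X \right)} + 2\right)^{4} = \left(- 3 \left(-60 + 6^{2} - 102 + 3 \left(-4 + \frac{1}{3}\right) 6 + \left(-4 + \frac{1}{3}\right) 6 \cdot 6\right) + 2\right)^{4} = \left(- 3 \left(-60 + 36 - 102 + 3 \left(-4 + \frac{1}{3}\right) 6 + \left(-4 + \frac{1}{3}\right) 6 \cdot 6\right) + 2\right)^{4} = \left(- 3 \left(-60 + 36 - 102 + 3 \left(\left(- \frac{11}{3}\right) 6\right) + \left(- \frac{11}{3}\right) 6 \cdot 6\right) + 2\right)^{4} = \left(- 3 \left(-60 + 36 - 102 + 3 \left(-22\right) - 132\right) + 2\right)^{4} = \left(- 3 \left(-60 + 36 - 102 - 66 - 132\right) + 2\right)^{4} = \left(\left(-3\right) \left(-324\right) + 2\right)^{4} = \left(972 + 2\right)^{4} = 974^{4} = 899986152976$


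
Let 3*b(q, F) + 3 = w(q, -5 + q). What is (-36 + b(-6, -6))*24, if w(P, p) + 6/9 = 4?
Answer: -2584/3 ≈ -861.33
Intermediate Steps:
w(P, p) = 10/3 (w(P, p) = -⅔ + 4 = 10/3)
b(q, F) = ⅑ (b(q, F) = -1 + (⅓)*(10/3) = -1 + 10/9 = ⅑)
(-36 + b(-6, -6))*24 = (-36 + ⅑)*24 = -323/9*24 = -2584/3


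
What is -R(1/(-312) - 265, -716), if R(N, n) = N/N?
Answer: -1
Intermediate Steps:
R(N, n) = 1
-R(1/(-312) - 265, -716) = -1*1 = -1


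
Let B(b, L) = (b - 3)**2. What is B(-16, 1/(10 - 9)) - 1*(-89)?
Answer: 450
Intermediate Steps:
B(b, L) = (-3 + b)**2
B(-16, 1/(10 - 9)) - 1*(-89) = (-3 - 16)**2 - 1*(-89) = (-19)**2 + 89 = 361 + 89 = 450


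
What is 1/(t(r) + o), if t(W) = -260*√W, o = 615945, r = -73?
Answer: 123189/75878635565 + 52*I*√73/75878635565 ≈ 1.6235e-6 + 5.8552e-9*I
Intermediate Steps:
1/(t(r) + o) = 1/(-260*I*√73 + 615945) = 1/(615945 - 260*I*√73)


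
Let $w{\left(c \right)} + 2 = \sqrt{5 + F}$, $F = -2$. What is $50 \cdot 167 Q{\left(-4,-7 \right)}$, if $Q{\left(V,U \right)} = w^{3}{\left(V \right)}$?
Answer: $-217100 + 125250 \sqrt{3} \approx -160.64$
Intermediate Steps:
$w{\left(c \right)} = -2 + \sqrt{3}$ ($w{\left(c \right)} = -2 + \sqrt{5 - 2} = -2 + \sqrt{3}$)
$Q{\left(V,U \right)} = \left(-2 + \sqrt{3}\right)^{3}$
$50 \cdot 167 Q{\left(-4,-7 \right)} = 50 \cdot 167 \left(-26 + 15 \sqrt{3}\right) = 8350 \left(-26 + 15 \sqrt{3}\right) = -217100 + 125250 \sqrt{3}$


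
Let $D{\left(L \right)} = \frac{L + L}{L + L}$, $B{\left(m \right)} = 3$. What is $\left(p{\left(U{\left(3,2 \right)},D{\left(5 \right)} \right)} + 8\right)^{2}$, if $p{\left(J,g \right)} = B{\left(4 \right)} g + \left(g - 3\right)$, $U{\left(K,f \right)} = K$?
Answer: $81$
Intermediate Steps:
$D{\left(L \right)} = 1$ ($D{\left(L \right)} = \frac{2 L}{2 L} = 2 L \frac{1}{2 L} = 1$)
$p{\left(J,g \right)} = -3 + 4 g$ ($p{\left(J,g \right)} = 3 g + \left(g - 3\right) = 3 g + \left(-3 + g\right) = -3 + 4 g$)
$\left(p{\left(U{\left(3,2 \right)},D{\left(5 \right)} \right)} + 8\right)^{2} = \left(\left(-3 + 4 \cdot 1\right) + 8\right)^{2} = \left(\left(-3 + 4\right) + 8\right)^{2} = \left(1 + 8\right)^{2} = 9^{2} = 81$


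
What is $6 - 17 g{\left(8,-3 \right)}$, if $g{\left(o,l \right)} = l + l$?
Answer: $108$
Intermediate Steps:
$g{\left(o,l \right)} = 2 l$
$6 - 17 g{\left(8,-3 \right)} = 6 - 17 \cdot 2 \left(-3\right) = 6 - -102 = 6 + 102 = 108$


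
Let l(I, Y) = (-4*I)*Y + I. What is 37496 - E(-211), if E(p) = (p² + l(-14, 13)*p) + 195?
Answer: 143434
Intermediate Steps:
l(I, Y) = I - 4*I*Y (l(I, Y) = -4*I*Y + I = I - 4*I*Y)
E(p) = 195 + p² + 714*p (E(p) = (p² + (-14*(1 - 4*13))*p) + 195 = (p² + (-14*(1 - 52))*p) + 195 = (p² + (-14*(-51))*p) + 195 = (p² + 714*p) + 195 = 195 + p² + 714*p)
37496 - E(-211) = 37496 - (195 + (-211)² + 714*(-211)) = 37496 - (195 + 44521 - 150654) = 37496 - 1*(-105938) = 37496 + 105938 = 143434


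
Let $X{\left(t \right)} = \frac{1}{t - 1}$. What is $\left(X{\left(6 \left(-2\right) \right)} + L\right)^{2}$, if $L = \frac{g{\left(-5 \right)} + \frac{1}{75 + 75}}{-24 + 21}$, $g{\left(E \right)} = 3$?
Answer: $\frac{39853969}{34222500} \approx 1.1646$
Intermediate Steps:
$X{\left(t \right)} = \frac{1}{-1 + t}$
$L = - \frac{451}{450}$ ($L = \frac{3 + \frac{1}{75 + 75}}{-24 + 21} = \frac{3 + \frac{1}{150}}{-3} = \left(3 + \frac{1}{150}\right) \left(- \frac{1}{3}\right) = \frac{451}{150} \left(- \frac{1}{3}\right) = - \frac{451}{450} \approx -1.0022$)
$\left(X{\left(6 \left(-2\right) \right)} + L\right)^{2} = \left(\frac{1}{-1 + 6 \left(-2\right)} - \frac{451}{450}\right)^{2} = \left(\frac{1}{-1 - 12} - \frac{451}{450}\right)^{2} = \left(\frac{1}{-13} - \frac{451}{450}\right)^{2} = \left(- \frac{1}{13} - \frac{451}{450}\right)^{2} = \left(- \frac{6313}{5850}\right)^{2} = \frac{39853969}{34222500}$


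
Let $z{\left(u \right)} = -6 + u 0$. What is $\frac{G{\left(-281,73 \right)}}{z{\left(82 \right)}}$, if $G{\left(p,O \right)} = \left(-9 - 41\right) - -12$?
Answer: $\frac{19}{3} \approx 6.3333$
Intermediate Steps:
$G{\left(p,O \right)} = -38$ ($G{\left(p,O \right)} = -50 + 12 = -38$)
$z{\left(u \right)} = -6$ ($z{\left(u \right)} = -6 + 0 = -6$)
$\frac{G{\left(-281,73 \right)}}{z{\left(82 \right)}} = - \frac{38}{-6} = \left(-38\right) \left(- \frac{1}{6}\right) = \frac{19}{3}$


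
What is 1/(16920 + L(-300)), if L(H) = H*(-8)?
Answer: 1/19320 ≈ 5.1760e-5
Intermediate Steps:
L(H) = -8*H
1/(16920 + L(-300)) = 1/(16920 - 8*(-300)) = 1/(16920 + 2400) = 1/19320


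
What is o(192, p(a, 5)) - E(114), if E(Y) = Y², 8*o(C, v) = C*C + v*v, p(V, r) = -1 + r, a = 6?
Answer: -8386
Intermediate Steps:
o(C, v) = C²/8 + v²/8 (o(C, v) = (C*C + v*v)/8 = (C² + v²)/8 = C²/8 + v²/8)
o(192, p(a, 5)) - E(114) = ((⅛)*192² + (-1 + 5)²/8) - 1*114² = ((⅛)*36864 + (⅛)*4²) - 1*12996 = (4608 + (⅛)*16) - 12996 = (4608 + 2) - 12996 = 4610 - 12996 = -8386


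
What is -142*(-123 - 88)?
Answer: 29962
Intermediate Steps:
-142*(-123 - 88) = -142*(-211) = 29962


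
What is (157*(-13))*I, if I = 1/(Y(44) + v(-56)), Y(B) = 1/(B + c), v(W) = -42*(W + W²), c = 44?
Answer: 179608/11383679 ≈ 0.015778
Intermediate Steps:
v(W) = -42*W - 42*W²
Y(B) = 1/(44 + B) (Y(B) = 1/(B + 44) = 1/(44 + B))
I = -88/11383679 (I = 1/(1/(44 + 44) - 42*(-56)*(1 - 56)) = 1/(1/88 - 42*(-56)*(-55)) = 1/(1/88 - 129360) = 1/(-11383679/88) = -88/11383679 ≈ -7.7304e-6)
(157*(-13))*I = (157*(-13))*(-88/11383679) = -2041*(-88/11383679) = 179608/11383679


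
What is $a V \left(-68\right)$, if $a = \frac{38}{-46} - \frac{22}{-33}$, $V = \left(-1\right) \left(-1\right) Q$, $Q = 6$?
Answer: $\frac{1496}{23} \approx 65.043$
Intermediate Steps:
$V = 6$ ($V = \left(-1\right) \left(-1\right) 6 = 1 \cdot 6 = 6$)
$a = - \frac{11}{69}$ ($a = 38 \left(- \frac{1}{46}\right) - - \frac{2}{3} = - \frac{19}{23} + \frac{2}{3} = - \frac{11}{69} \approx -0.15942$)
$a V \left(-68\right) = \left(- \frac{11}{69}\right) 6 \left(-68\right) = \left(- \frac{22}{23}\right) \left(-68\right) = \frac{1496}{23}$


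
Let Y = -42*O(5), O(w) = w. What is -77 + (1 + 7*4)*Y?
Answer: -6167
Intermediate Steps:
Y = -210 (Y = -42*5 = -210)
-77 + (1 + 7*4)*Y = -77 + (1 + 7*4)*(-210) = -77 + (1 + 28)*(-210) = -77 + 29*(-210) = -77 - 6090 = -6167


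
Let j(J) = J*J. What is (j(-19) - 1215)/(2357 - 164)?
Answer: -854/2193 ≈ -0.38942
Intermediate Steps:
j(J) = J**2
(j(-19) - 1215)/(2357 - 164) = ((-19)**2 - 1215)/(2357 - 164) = (361 - 1215)/2193 = -854*1/2193 = -854/2193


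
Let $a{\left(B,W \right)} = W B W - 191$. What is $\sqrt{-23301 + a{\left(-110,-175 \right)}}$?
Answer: $i \sqrt{3392242} \approx 1841.8 i$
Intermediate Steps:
$a{\left(B,W \right)} = -191 + B W^{2}$ ($a{\left(B,W \right)} = B W W - 191 = B W^{2} - 191 = -191 + B W^{2}$)
$\sqrt{-23301 + a{\left(-110,-175 \right)}} = \sqrt{-23301 - \left(191 + 110 \left(-175\right)^{2}\right)} = \sqrt{-23301 - 3368941} = \sqrt{-3392242} = i \sqrt{3392242}$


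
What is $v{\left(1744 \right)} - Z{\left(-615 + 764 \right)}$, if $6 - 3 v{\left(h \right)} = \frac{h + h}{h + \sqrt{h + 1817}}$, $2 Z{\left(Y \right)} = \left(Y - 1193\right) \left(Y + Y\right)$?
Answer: $\frac{1417737862078}{9113925} + \frac{3488 \sqrt{3561}}{9113925} \approx 1.5556 \cdot 10^{5}$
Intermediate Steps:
$Z{\left(Y \right)} = Y \left(-1193 + Y\right)$ ($Z{\left(Y \right)} = \frac{\left(Y - 1193\right) \left(Y + Y\right)}{2} = \frac{\left(-1193 + Y\right) 2 Y}{2} = \frac{2 Y \left(-1193 + Y\right)}{2} = Y \left(-1193 + Y\right)$)
$v{\left(h \right)} = 2 - \frac{2 h}{3 \left(h + \sqrt{1817 + h}\right)}$ ($v{\left(h \right)} = 2 - \frac{\left(h + h\right) \frac{1}{h + \sqrt{h + 1817}}}{3} = 2 - \frac{2 h \frac{1}{h + \sqrt{1817 + h}}}{3} = 2 - \frac{2 h}{3 \left(h + \sqrt{1817 + h}\right)}$)
$v{\left(1744 \right)} - Z{\left(-615 + 764 \right)} = \frac{2 \sqrt{1817 + 1744} + \frac{4}{3} \cdot 1744}{1744 + \sqrt{1817 + 1744}} - \left(-615 + 764\right) \left(-1193 + \left(-615 + 764\right)\right) = \frac{2 \sqrt{3561} + \frac{6976}{3}}{1744 + \sqrt{3561}} - 149 \left(-1193 + 149\right) = \frac{\frac{6976}{3} + 2 \sqrt{3561}}{1744 + \sqrt{3561}} - 149 \left(-1044\right) = \frac{\frac{6976}{3} + 2 \sqrt{3561}}{1744 + \sqrt{3561}} - -155556 = \frac{\frac{6976}{3} + 2 \sqrt{3561}}{1744 + \sqrt{3561}} + 155556 = 155556 + \frac{\frac{6976}{3} + 2 \sqrt{3561}}{1744 + \sqrt{3561}}$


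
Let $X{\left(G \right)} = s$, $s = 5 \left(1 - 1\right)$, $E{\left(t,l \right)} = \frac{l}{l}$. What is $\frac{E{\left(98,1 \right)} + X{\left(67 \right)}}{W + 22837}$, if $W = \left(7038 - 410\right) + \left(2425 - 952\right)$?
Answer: $\frac{1}{30938} \approx 3.2323 \cdot 10^{-5}$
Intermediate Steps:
$E{\left(t,l \right)} = 1$
$s = 0$ ($s = 5 \cdot 0 = 0$)
$X{\left(G \right)} = 0$
$W = 8101$ ($W = 6628 + 1473 = 8101$)
$\frac{E{\left(98,1 \right)} + X{\left(67 \right)}}{W + 22837} = \frac{1 + 0}{8101 + 22837} = 1 \cdot \frac{1}{30938} = \frac{1}{30938}$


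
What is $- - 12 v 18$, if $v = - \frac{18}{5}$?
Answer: $- \frac{3888}{5} \approx -777.6$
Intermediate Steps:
$v = - \frac{18}{5}$ ($v = \left(-18\right) \frac{1}{5} = - \frac{18}{5} \approx -3.6$)
$- - 12 v 18 = - \left(-12\right) \left(- \frac{18}{5}\right) 18 = - \frac{216 \cdot 18}{5} = \left(-1\right) \frac{3888}{5} = - \frac{3888}{5}$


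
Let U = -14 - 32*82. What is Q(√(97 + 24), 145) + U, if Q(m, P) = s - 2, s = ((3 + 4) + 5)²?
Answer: -2496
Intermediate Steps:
s = 144 (s = (7 + 5)² = 12² = 144)
Q(m, P) = 142 (Q(m, P) = 144 - 2 = 142)
U = -2638 (U = -14 - 2624 = -2638)
Q(√(97 + 24), 145) + U = 142 - 2638 = -2496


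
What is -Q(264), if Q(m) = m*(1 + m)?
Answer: -69960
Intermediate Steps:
-Q(264) = -264*(1 + 264) = -264*265 = -1*69960 = -69960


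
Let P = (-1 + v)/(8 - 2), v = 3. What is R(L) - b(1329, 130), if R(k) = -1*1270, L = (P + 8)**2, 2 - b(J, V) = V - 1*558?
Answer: -1700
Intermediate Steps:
b(J, V) = 560 - V (b(J, V) = 2 - (V - 1*558) = 2 - (V - 558) = 2 - (-558 + V) = 2 + (558 - V) = 560 - V)
P = 1/3 (P = (-1 + 3)/(8 - 2) = 2/6 = 2*(1/6) = 1/3 ≈ 0.33333)
L = 625/9 (L = (1/3 + 8)**2 = (25/3)**2 = 625/9 ≈ 69.444)
R(k) = -1270
R(L) - b(1329, 130) = -1270 - (560 - 1*130) = -1270 - (560 - 130) = -1270 - 1*430 = -1270 - 430 = -1700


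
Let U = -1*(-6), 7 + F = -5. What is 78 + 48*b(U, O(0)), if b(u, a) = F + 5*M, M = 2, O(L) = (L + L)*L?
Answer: -18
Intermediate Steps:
F = -12 (F = -7 - 5 = -12)
U = 6
O(L) = 2*L² (O(L) = (2*L)*L = 2*L²)
b(u, a) = -2 (b(u, a) = -12 + 5*2 = -12 + 10 = -2)
78 + 48*b(U, O(0)) = 78 + 48*(-2) = 78 - 96 = -18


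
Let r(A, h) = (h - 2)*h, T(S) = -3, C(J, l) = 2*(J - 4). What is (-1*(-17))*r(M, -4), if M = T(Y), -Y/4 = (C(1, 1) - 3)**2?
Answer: 408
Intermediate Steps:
C(J, l) = -8 + 2*J (C(J, l) = 2*(-4 + J) = -8 + 2*J)
Y = -324 (Y = -4*((-8 + 2*1) - 3)**2 = -4*((-8 + 2) - 3)**2 = -4*(-6 - 3)**2 = -4*(-9)**2 = -4*81 = -324)
M = -3
r(A, h) = h*(-2 + h) (r(A, h) = (-2 + h)*h = h*(-2 + h))
(-1*(-17))*r(M, -4) = (-1*(-17))*(-4*(-2 - 4)) = 17*(-4*(-6)) = 17*24 = 408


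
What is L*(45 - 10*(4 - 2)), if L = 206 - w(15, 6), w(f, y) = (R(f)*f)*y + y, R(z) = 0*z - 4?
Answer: 14000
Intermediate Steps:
R(z) = -4 (R(z) = 0 - 4 = -4)
w(f, y) = y - 4*f*y (w(f, y) = (-4*f)*y + y = -4*f*y + y = y - 4*f*y)
L = 560 (L = 206 - 6*(1 - 4*15) = 206 - 6*(1 - 60) = 206 - 6*(-59) = 206 - 1*(-354) = 206 + 354 = 560)
L*(45 - 10*(4 - 2)) = 560*(45 - 10*(4 - 2)) = 560*(45 - 10*2) = 560*(45 - 20) = 560*25 = 14000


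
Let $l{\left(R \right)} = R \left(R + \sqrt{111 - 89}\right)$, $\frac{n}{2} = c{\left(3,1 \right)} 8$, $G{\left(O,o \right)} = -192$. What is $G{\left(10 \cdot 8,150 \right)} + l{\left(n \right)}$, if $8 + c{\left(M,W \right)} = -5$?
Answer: $43072 - 208 \sqrt{22} \approx 42096.0$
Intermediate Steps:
$c{\left(M,W \right)} = -13$ ($c{\left(M,W \right)} = -8 - 5 = -13$)
$n = -208$ ($n = 2 \left(\left(-13\right) 8\right) = 2 \left(-104\right) = -208$)
$l{\left(R \right)} = R \left(R + \sqrt{22}\right)$
$G{\left(10 \cdot 8,150 \right)} + l{\left(n \right)} = -192 - 208 \left(-208 + \sqrt{22}\right) = -192 + \left(43264 - 208 \sqrt{22}\right) = 43072 - 208 \sqrt{22}$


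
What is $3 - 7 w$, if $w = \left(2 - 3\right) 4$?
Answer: $31$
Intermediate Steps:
$w = -4$ ($w = \left(-1\right) 4 = -4$)
$3 - 7 w = 3 - -28 = 3 + 28 = 31$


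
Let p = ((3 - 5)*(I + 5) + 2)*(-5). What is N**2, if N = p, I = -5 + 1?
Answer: 0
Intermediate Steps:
I = -4
p = 0 (p = ((3 - 5)*(-4 + 5) + 2)*(-5) = (-2*1 + 2)*(-5) = (-2 + 2)*(-5) = 0*(-5) = 0)
N = 0
N**2 = 0**2 = 0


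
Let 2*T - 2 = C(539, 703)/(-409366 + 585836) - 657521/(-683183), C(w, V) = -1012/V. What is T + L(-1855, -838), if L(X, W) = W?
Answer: -3731516436558837/4460768248370 ≈ -836.52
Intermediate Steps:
T = 6607355575223/4460768248370 (T = 1 + ((-1012/703)/(-409366 + 585836) - 657521/(-683183))/2 = 1 + (-1012*1/703/176470 - 657521*(-1/683183))/2 = 1 + (-1012/703*1/176470 + 657521/683183)/2 = 1 + (-506/62029205 + 657521/683183)/2 = 1 + (½)*(2146587326853/2230384124185) = 1 + 2146587326853/4460768248370 = 6607355575223/4460768248370 ≈ 1.4812)
T + L(-1855, -838) = 6607355575223/4460768248370 - 838 = -3731516436558837/4460768248370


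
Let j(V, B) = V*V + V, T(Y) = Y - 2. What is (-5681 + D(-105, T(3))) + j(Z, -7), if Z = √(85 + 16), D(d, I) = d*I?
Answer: -5685 + √101 ≈ -5675.0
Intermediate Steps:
T(Y) = -2 + Y
D(d, I) = I*d
Z = √101 ≈ 10.050
j(V, B) = V + V² (j(V, B) = V² + V = V + V²)
(-5681 + D(-105, T(3))) + j(Z, -7) = (-5681 + (-2 + 3)*(-105)) + √101*(1 + √101) = (-5681 + 1*(-105)) + √101*(1 + √101) = (-5681 - 105) + √101*(1 + √101) = -5786 + √101*(1 + √101)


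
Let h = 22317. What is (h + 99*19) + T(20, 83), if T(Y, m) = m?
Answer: 24281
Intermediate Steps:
(h + 99*19) + T(20, 83) = (22317 + 99*19) + 83 = (22317 + 1881) + 83 = 24198 + 83 = 24281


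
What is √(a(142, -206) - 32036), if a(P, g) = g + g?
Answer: 104*I*√3 ≈ 180.13*I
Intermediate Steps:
a(P, g) = 2*g
√(a(142, -206) - 32036) = √(2*(-206) - 32036) = √(-412 - 32036) = √(-32448) = 104*I*√3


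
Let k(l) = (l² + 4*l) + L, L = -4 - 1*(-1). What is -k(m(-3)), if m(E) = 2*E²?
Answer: -393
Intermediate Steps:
L = -3 (L = -4 + 1 = -3)
k(l) = -3 + l² + 4*l (k(l) = (l² + 4*l) - 3 = -3 + l² + 4*l)
-k(m(-3)) = -(-3 + (2*(-3)²)² + 4*(2*(-3)²)) = -(-3 + (2*9)² + 4*(2*9)) = -(-3 + 18² + 4*18) = -(-3 + 324 + 72) = -1*393 = -393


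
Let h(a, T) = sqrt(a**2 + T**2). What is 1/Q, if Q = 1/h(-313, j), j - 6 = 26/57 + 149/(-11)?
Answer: sqrt(38534213026)/627 ≈ 313.08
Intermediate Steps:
j = -4445/627 (j = 6 + (26/57 + 149/(-11)) = 6 + (26*(1/57) + 149*(-1/11)) = 6 + (26/57 - 149/11) = 6 - 8207/627 = -4445/627 ≈ -7.0893)
h(a, T) = sqrt(T**2 + a**2)
Q = 627*sqrt(38534213026)/38534213026 (Q = 1/(sqrt((-4445/627)**2 + (-313)**2)) = 1/(sqrt(19758025/393129 + 97969)) = 1/(sqrt(38534213026/393129)) = 1/(sqrt(38534213026)/627) = 627*sqrt(38534213026)/38534213026 ≈ 0.0031941)
1/Q = 1/(627*sqrt(38534213026)/38534213026) = sqrt(38534213026)/627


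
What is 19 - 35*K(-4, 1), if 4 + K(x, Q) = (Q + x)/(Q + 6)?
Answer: 174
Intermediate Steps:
K(x, Q) = -4 + (Q + x)/(6 + Q) (K(x, Q) = -4 + (Q + x)/(Q + 6) = -4 + (Q + x)/(6 + Q))
19 - 35*K(-4, 1) = 19 - 35*(-24 - 4 - 3*1)/(6 + 1) = 19 - 35*(-24 - 4 - 3)/7 = 19 - 5*(-31) = 19 - 35*(-31/7) = 19 + 155 = 174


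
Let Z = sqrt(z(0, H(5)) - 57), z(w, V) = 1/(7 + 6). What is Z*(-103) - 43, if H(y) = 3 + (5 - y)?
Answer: -43 - 206*I*sqrt(2405)/13 ≈ -43.0 - 777.11*I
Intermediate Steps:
H(y) = 8 - y
z(w, V) = 1/13
Z = 2*I*sqrt(2405)/13 (Z = sqrt(1/13 - 57) = sqrt(-740/13) = 2*I*sqrt(2405)/13 ≈ 7.5447*I)
Z*(-103) - 43 = (2*I*sqrt(2405)/13)*(-103) - 43 = -206*I*sqrt(2405)/13 - 43 = -43 - 206*I*sqrt(2405)/13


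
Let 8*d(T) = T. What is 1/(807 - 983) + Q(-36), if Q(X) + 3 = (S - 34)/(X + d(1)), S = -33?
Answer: -57487/50512 ≈ -1.1381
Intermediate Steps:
d(T) = T/8
Q(X) = -3 - 67/(⅛ + X) (Q(X) = -3 + (-33 - 34)/(X + (⅛)*1) = -3 - 67/(X + ⅛) = -3 - 67/(⅛ + X))
1/(807 - 983) + Q(-36) = 1/(807 - 983) + (-539 - 24*(-36))/(1 + 8*(-36)) = 1/(-176) + (-539 + 864)/(1 - 288) = -1/176 + 325/(-287) = -1/176 - 1/287*325 = -1/176 - 325/287 = -57487/50512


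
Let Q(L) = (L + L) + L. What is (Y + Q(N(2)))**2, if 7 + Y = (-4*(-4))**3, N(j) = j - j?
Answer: 16719921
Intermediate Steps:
N(j) = 0
Y = 4089 (Y = -7 + (-4*(-4))**3 = -7 + 16**3 = -7 + 4096 = 4089)
Q(L) = 3*L (Q(L) = 2*L + L = 3*L)
(Y + Q(N(2)))**2 = (4089 + 3*0)**2 = (4089 + 0)**2 = 4089**2 = 16719921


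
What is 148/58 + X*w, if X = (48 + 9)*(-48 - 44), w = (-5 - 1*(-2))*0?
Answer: 74/29 ≈ 2.5517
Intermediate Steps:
w = 0 (w = (-5 + 2)*0 = -3*0 = 0)
X = -5244 (X = 57*(-92) = -5244)
148/58 + X*w = 148/58 - 5244*0 = 148*(1/58) + 0 = 74/29 + 0 = 74/29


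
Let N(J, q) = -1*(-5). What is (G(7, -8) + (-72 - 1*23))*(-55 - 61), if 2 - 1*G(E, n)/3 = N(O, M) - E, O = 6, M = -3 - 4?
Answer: 9628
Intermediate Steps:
M = -7
N(J, q) = 5
G(E, n) = -9 + 3*E (G(E, n) = 6 - 3*(5 - E) = 6 + (-15 + 3*E) = -9 + 3*E)
(G(7, -8) + (-72 - 1*23))*(-55 - 61) = ((-9 + 3*7) + (-72 - 1*23))*(-55 - 61) = ((-9 + 21) + (-72 - 23))*(-116) = (12 - 95)*(-116) = -83*(-116) = 9628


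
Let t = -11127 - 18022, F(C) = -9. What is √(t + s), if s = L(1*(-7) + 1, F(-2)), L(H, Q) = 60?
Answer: I*√29089 ≈ 170.55*I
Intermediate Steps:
s = 60
t = -29149
√(t + s) = √(-29149 + 60) = √(-29089) = I*√29089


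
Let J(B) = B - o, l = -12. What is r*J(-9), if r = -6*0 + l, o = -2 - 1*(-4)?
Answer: 132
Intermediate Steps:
o = 2 (o = -2 + 4 = 2)
J(B) = -2 + B (J(B) = B - 1*2 = B - 2 = -2 + B)
r = -12 (r = -6*0 - 12 = 0 - 12 = -12)
r*J(-9) = -12*(-2 - 9) = -12*(-11) = 132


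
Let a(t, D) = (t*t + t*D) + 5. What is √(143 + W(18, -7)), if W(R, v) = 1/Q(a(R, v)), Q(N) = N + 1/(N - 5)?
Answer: √231044196185/40195 ≈ 11.958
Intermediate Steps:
a(t, D) = 5 + t² + D*t (a(t, D) = (t² + D*t) + 5 = 5 + t² + D*t)
Q(N) = N + 1/(-5 + N)
W(R, v) = (R² + R*v)/(-24 + (5 + R² + R*v)² - 5*R² - 5*R*v) (W(R, v) = 1/((1 + (5 + R² + v*R)² - 5*(5 + R² + v*R))/(-5 + (5 + R² + v*R))) = 1/((1 + (5 + R² + R*v)² - 5*(5 + R² + R*v))/(-5 + (5 + R² + R*v))) = 1/((1 + (5 + R² + R*v)² + (-25 - 5*R² - 5*R*v))/(R² + R*v)) = 1/((-24 + (5 + R² + R*v)² - 5*R² - 5*R*v)/(R² + R*v)) = (R² + R*v)/(-24 + (5 + R² + R*v)² - 5*R² - 5*R*v))
√(143 + W(18, -7)) = √(143 + 18*(18 - 7)/(-24 + (5 + 18² + 18*(-7))² - 5*18² - 5*18*(-7))) = √(143 + 18*11/(-24 + (5 + 324 - 126)² - 5*324 + 630)) = √(143 + 18*11/(-24 + 203² - 1620 + 630)) = √(143 + 18*11/(-24 + 41209 - 1620 + 630)) = √(143 + 18*11/40195) = √(143 + 18*(1/40195)*11) = √(143 + 198/40195) = √(5748083/40195) = √231044196185/40195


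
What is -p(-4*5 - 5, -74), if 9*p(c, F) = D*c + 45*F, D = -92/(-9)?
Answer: 32270/81 ≈ 398.40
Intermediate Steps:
D = 92/9 (D = -92*(-⅑) = 92/9 ≈ 10.222)
p(c, F) = 5*F + 92*c/81 (p(c, F) = (92*c/9 + 45*F)/9 = (45*F + 92*c/9)/9 = 5*F + 92*c/81)
-p(-4*5 - 5, -74) = -(5*(-74) + 92*(-4*5 - 5)/81) = -(-370 + 92*(-20 - 5)/81) = -(-370 + (92/81)*(-25)) = -(-370 - 2300/81) = -1*(-32270/81) = 32270/81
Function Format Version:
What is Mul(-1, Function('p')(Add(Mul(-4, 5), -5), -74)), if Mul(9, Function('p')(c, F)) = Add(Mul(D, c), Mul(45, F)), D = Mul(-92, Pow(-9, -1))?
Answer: Rational(32270, 81) ≈ 398.40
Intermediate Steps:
D = Rational(92, 9) (D = Mul(-92, Rational(-1, 9)) = Rational(92, 9) ≈ 10.222)
Function('p')(c, F) = Add(Mul(5, F), Mul(Rational(92, 81), c)) (Function('p')(c, F) = Mul(Rational(1, 9), Add(Mul(Rational(92, 9), c), Mul(45, F))) = Mul(Rational(1, 9), Add(Mul(45, F), Mul(Rational(92, 9), c))) = Add(Mul(5, F), Mul(Rational(92, 81), c)))
Mul(-1, Function('p')(Add(Mul(-4, 5), -5), -74)) = Mul(-1, Add(Mul(5, -74), Mul(Rational(92, 81), Add(Mul(-4, 5), -5)))) = Mul(-1, Add(-370, Mul(Rational(92, 81), Add(-20, -5)))) = Mul(-1, Add(-370, Mul(Rational(92, 81), -25))) = Mul(-1, Add(-370, Rational(-2300, 81))) = Mul(-1, Rational(-32270, 81)) = Rational(32270, 81)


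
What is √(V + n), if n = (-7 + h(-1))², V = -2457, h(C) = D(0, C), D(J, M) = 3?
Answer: I*√2441 ≈ 49.406*I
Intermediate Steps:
h(C) = 3
n = 16 (n = (-7 + 3)² = (-4)² = 16)
√(V + n) = √(-2457 + 16) = √(-2441) = I*√2441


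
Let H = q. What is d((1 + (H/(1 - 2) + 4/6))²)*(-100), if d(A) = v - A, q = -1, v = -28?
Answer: 31600/9 ≈ 3511.1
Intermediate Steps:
H = -1
d(A) = -28 - A
d((1 + (H/(1 - 2) + 4/6))²)*(-100) = (-28 - (1 + (-1/(1 - 2) + 4/6))²)*(-100) = (-28 - (1 + (-1/(-1) + 4*(⅙)))²)*(-100) = (-28 - (1 + (-1*(-1) + ⅔))²)*(-100) = (-28 - (1 + (1 + ⅔))²)*(-100) = (-28 - (1 + 5/3)²)*(-100) = (-28 - (8/3)²)*(-100) = (-28 - 1*64/9)*(-100) = (-28 - 64/9)*(-100) = -316/9*(-100) = 31600/9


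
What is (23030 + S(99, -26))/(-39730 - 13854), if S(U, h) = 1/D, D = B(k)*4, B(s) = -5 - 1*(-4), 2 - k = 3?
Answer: -92119/214336 ≈ -0.42979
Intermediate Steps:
k = -1 (k = 2 - 1*3 = 2 - 3 = -1)
B(s) = -1 (B(s) = -5 + 4 = -1)
D = -4 (D = -1*4 = -4)
S(U, h) = -1/4 (S(U, h) = 1/(-4) = -1/4)
(23030 + S(99, -26))/(-39730 - 13854) = (23030 - 1/4)/(-39730 - 13854) = (92119/4)/(-53584) = (92119/4)*(-1/53584) = -92119/214336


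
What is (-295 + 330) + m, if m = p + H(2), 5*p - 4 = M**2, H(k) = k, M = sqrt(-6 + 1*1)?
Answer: 184/5 ≈ 36.800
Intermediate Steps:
M = I*sqrt(5) (M = sqrt(-6 + 1) = sqrt(-5) = I*sqrt(5) ≈ 2.2361*I)
p = -1/5 (p = 4/5 + (I*sqrt(5))**2/5 = 4/5 + (1/5)*(-5) = 4/5 - 1 = -1/5 ≈ -0.20000)
m = 9/5 (m = -1/5 + 2 = 9/5 ≈ 1.8000)
(-295 + 330) + m = (-295 + 330) + 9/5 = 35 + 9/5 = 184/5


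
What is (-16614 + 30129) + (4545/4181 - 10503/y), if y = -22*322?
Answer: 400366136883/29618204 ≈ 13518.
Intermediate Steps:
y = -7084
(-16614 + 30129) + (4545/4181 - 10503/y) = (-16614 + 30129) + (4545/4181 - 10503/(-7084)) = 13515 + (4545*(1/4181) - 10503*(-1/7084)) = 13515 + (4545/4181 + 10503/7084) = 13515 + 76109823/29618204 = 400366136883/29618204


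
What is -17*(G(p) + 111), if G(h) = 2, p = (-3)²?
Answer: -1921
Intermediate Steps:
p = 9
-17*(G(p) + 111) = -17*(2 + 111) = -17*113 = -1921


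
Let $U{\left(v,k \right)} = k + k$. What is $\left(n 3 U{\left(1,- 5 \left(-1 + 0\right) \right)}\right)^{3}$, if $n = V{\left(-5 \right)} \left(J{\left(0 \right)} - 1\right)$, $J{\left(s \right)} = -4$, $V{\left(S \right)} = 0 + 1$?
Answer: $-3375000$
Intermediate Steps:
$V{\left(S \right)} = 1$
$U{\left(v,k \right)} = 2 k$
$n = -5$ ($n = 1 \left(-4 - 1\right) = 1 \left(-5\right) = -5$)
$\left(n 3 U{\left(1,- 5 \left(-1 + 0\right) \right)}\right)^{3} = \left(\left(-5\right) 3 \cdot 2 \left(- 5 \left(-1 + 0\right)\right)\right)^{3} = \left(- 15 \cdot 2 \left(\left(-5\right) \left(-1\right)\right)\right)^{3} = \left(- 15 \cdot 2 \cdot 5\right)^{3} = \left(\left(-15\right) 10\right)^{3} = \left(-150\right)^{3} = -3375000$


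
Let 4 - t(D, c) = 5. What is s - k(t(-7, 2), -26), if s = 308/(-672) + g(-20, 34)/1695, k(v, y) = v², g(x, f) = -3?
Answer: -19799/13560 ≈ -1.4601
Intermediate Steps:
t(D, c) = -1 (t(D, c) = 4 - 1*5 = 4 - 5 = -1)
s = -6239/13560 (s = 308/(-672) - 3/1695 = 308*(-1/672) - 3*1/1695 = -11/24 - 1/565 = -6239/13560 ≈ -0.46010)
s - k(t(-7, 2), -26) = -6239/13560 - 1*(-1)² = -6239/13560 - 1*1 = -6239/13560 - 1 = -19799/13560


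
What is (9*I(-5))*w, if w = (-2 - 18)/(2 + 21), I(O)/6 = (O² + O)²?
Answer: -432000/23 ≈ -18783.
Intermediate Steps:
I(O) = 6*(O + O²)² (I(O) = 6*(O² + O)² = 6*(O + O²)²)
w = -20/23 ≈ -0.86957
(9*I(-5))*w = (9*(6*(-5)²*(1 - 5)²))*(-20/23) = (9*(6*25*(-4)²))*(-20/23) = (9*(6*25*16))*(-20/23) = (9*2400)*(-20/23) = 21600*(-20/23) = -432000/23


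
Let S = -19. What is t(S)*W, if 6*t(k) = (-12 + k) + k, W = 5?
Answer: -125/3 ≈ -41.667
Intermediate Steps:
t(k) = -2 + k/3 (t(k) = ((-12 + k) + k)/6 = (-12 + 2*k)/6 = -2 + k/3)
t(S)*W = (-2 + (⅓)*(-19))*5 = (-2 - 19/3)*5 = -25/3*5 = -125/3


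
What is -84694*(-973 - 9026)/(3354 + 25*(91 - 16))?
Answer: 94095034/581 ≈ 1.6195e+5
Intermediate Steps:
-84694*(-973 - 9026)/(3354 + 25*(91 - 16)) = -84694*(-9999/(3354 + 25*75)) = -84694*(-9999/(3354 + 1875)) = -84694/(5229*(-1/9999)) = -84694/(-581/1111) = -84694*(-1111/581) = 94095034/581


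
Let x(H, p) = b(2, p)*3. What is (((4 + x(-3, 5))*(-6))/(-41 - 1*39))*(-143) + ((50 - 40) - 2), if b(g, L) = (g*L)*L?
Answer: -32873/20 ≈ -1643.7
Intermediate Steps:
b(g, L) = g*L² (b(g, L) = (L*g)*L = g*L²)
x(H, p) = 6*p² (x(H, p) = (2*p²)*3 = 6*p²)
(((4 + x(-3, 5))*(-6))/(-41 - 1*39))*(-143) + ((50 - 40) - 2) = (((4 + 6*5²)*(-6))/(-41 - 1*39))*(-143) + ((50 - 40) - 2) = (((4 + 6*25)*(-6))/(-41 - 39))*(-143) + (10 - 2) = (((4 + 150)*(-6))/(-80))*(-143) + 8 = ((154*(-6))*(-1/80))*(-143) + 8 = -924*(-1/80)*(-143) + 8 = (231/20)*(-143) + 8 = -33033/20 + 8 = -32873/20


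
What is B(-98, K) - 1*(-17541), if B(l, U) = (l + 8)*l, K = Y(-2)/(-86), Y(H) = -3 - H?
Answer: 26361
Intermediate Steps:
K = 1/86 (K = (-3 - 1*(-2))/(-86) = (-3 + 2)*(-1/86) = -1*(-1/86) = 1/86 ≈ 0.011628)
B(l, U) = l*(8 + l) (B(l, U) = (8 + l)*l = l*(8 + l))
B(-98, K) - 1*(-17541) = -98*(8 - 98) - 1*(-17541) = -98*(-90) + 17541 = 8820 + 17541 = 26361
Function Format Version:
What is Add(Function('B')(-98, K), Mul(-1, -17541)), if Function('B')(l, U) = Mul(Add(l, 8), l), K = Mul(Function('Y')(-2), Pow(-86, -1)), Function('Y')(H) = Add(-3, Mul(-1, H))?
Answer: 26361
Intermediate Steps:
K = Rational(1, 86) (K = Mul(Add(-3, Mul(-1, -2)), Pow(-86, -1)) = Mul(Add(-3, 2), Rational(-1, 86)) = Mul(-1, Rational(-1, 86)) = Rational(1, 86) ≈ 0.011628)
Function('B')(l, U) = Mul(l, Add(8, l)) (Function('B')(l, U) = Mul(Add(8, l), l) = Mul(l, Add(8, l)))
Add(Function('B')(-98, K), Mul(-1, -17541)) = Add(Mul(-98, Add(8, -98)), Mul(-1, -17541)) = Add(Mul(-98, -90), 17541) = Add(8820, 17541) = 26361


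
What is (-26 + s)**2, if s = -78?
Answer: 10816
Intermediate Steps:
(-26 + s)**2 = (-26 - 78)**2 = (-104)**2 = 10816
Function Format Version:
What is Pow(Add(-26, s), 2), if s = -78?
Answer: 10816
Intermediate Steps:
Pow(Add(-26, s), 2) = Pow(Add(-26, -78), 2) = Pow(-104, 2) = 10816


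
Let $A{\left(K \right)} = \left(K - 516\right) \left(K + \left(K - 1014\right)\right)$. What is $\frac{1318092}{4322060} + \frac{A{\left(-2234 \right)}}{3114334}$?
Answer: $\frac{8657774282591}{1682542301005} \approx 5.1457$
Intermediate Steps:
$A{\left(K \right)} = \left(-1014 + 2 K\right) \left(-516 + K\right)$ ($A{\left(K \right)} = \left(-516 + K\right) \left(K + \left(-1014 + K\right)\right) = \left(-516 + K\right) \left(-1014 + 2 K\right) = \left(-1014 + 2 K\right) \left(-516 + K\right)$)
$\frac{1318092}{4322060} + \frac{A{\left(-2234 \right)}}{3114334} = \frac{1318092}{4322060} + \frac{523224 - -4570764 + 2 \left(-2234\right)^{2}}{3114334} = 1318092 \cdot \frac{1}{4322060} + \left(523224 + 4570764 + 2 \cdot 4990756\right) \frac{1}{3114334} = \frac{329523}{1080515} + \left(523224 + 4570764 + 9981512\right) \frac{1}{3114334} = \frac{329523}{1080515} + 15075500 \cdot \frac{1}{3114334} = \frac{329523}{1080515} + \frac{7537750}{1557167} = \frac{8657774282591}{1682542301005}$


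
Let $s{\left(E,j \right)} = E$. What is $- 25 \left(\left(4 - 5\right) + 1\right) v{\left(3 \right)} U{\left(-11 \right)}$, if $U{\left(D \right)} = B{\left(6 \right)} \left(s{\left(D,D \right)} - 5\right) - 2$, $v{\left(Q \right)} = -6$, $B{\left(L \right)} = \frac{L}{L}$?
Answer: $0$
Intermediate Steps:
$B{\left(L \right)} = 1$
$U{\left(D \right)} = -7 + D$ ($U{\left(D \right)} = 1 \left(D - 5\right) - 2 = 1 \left(-5 + D\right) - 2 = \left(-5 + D\right) - 2 = -7 + D$)
$- 25 \left(\left(4 - 5\right) + 1\right) v{\left(3 \right)} U{\left(-11 \right)} = - 25 \left(\left(4 - 5\right) + 1\right) \left(-6\right) \left(-7 - 11\right) = - 25 \left(-1 + 1\right) \left(-6\right) \left(-18\right) = \left(-25\right) 0 \left(-6\right) \left(-18\right) = 0 \left(-6\right) \left(-18\right) = 0 \left(-18\right) = 0$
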